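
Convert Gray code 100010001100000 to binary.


Gray code: 100010001100000
MSB stays the same: 1
Each subsequent bit = prev_binary XOR current_gray:
  B[1] = 1 XOR 0 = 1
  B[2] = 1 XOR 0 = 1
  B[3] = 1 XOR 0 = 1
  B[4] = 1 XOR 1 = 0
  B[5] = 0 XOR 0 = 0
  B[6] = 0 XOR 0 = 0
  B[7] = 0 XOR 0 = 0
  B[8] = 0 XOR 1 = 1
  B[9] = 1 XOR 1 = 0
  B[10] = 0 XOR 0 = 0
  B[11] = 0 XOR 0 = 0
  B[12] = 0 XOR 0 = 0
  B[13] = 0 XOR 0 = 0
  B[14] = 0 XOR 0 = 0
= 111100001000000 (30784 decimal)


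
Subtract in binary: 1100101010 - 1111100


Align and subtract column by column (LSB to MSB, borrowing when needed):
  1100101010
- 0001111100
  ----------
  col 0: (0 - 0 borrow-in) - 0 → 0 - 0 = 0, borrow out 0
  col 1: (1 - 0 borrow-in) - 0 → 1 - 0 = 1, borrow out 0
  col 2: (0 - 0 borrow-in) - 1 → borrow from next column: (0+2) - 1 = 1, borrow out 1
  col 3: (1 - 1 borrow-in) - 1 → borrow from next column: (0+2) - 1 = 1, borrow out 1
  col 4: (0 - 1 borrow-in) - 1 → borrow from next column: (-1+2) - 1 = 0, borrow out 1
  col 5: (1 - 1 borrow-in) - 1 → borrow from next column: (0+2) - 1 = 1, borrow out 1
  col 6: (0 - 1 borrow-in) - 1 → borrow from next column: (-1+2) - 1 = 0, borrow out 1
  col 7: (0 - 1 borrow-in) - 0 → borrow from next column: (-1+2) - 0 = 1, borrow out 1
  col 8: (1 - 1 borrow-in) - 0 → 0 - 0 = 0, borrow out 0
  col 9: (1 - 0 borrow-in) - 0 → 1 - 0 = 1, borrow out 0
Reading bits MSB→LSB: 1010101110
Strip leading zeros: 1010101110
= 1010101110


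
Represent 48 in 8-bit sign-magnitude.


Sign bit: 0 (positive)
Magnitude: 48 = 0110000
= 00110000


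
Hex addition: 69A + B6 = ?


Align and add column by column (LSB to MSB, each column mod 16 with carry):
  069A
+ 00B6
  ----
  col 0: A(10) + 6(6) + 0 (carry in) = 16 → 0(0), carry out 1
  col 1: 9(9) + B(11) + 1 (carry in) = 21 → 5(5), carry out 1
  col 2: 6(6) + 0(0) + 1 (carry in) = 7 → 7(7), carry out 0
  col 3: 0(0) + 0(0) + 0 (carry in) = 0 → 0(0), carry out 0
Reading digits MSB→LSB: 0750
Strip leading zeros: 750
= 0x750


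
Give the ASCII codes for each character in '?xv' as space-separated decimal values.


String: '?xv'  (3 characters)
Per-character ASCII lookup:
  '?': special character: '?' = 63
  'x': lowercase starts at 97: 'x' = 97 + 23 = 120
  'v': lowercase starts at 97: 'v' = 97 + 21 = 118
= 63 120 118


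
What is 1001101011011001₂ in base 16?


Group into 4-bit nibbles: 1001101011011001
  1001 = 9
  1010 = A
  1101 = D
  1001 = 9
= 0x9AD9


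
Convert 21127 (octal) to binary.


Each octal digit → 3 binary bits:
  2 = 010
  1 = 001
  1 = 001
  2 = 010
  7 = 111
Concatenate: 010 001 001 010 111
= 010001001010111


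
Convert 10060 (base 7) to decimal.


Positional values (base 7):
  0 × 7^0 = 0 × 1 = 0
  6 × 7^1 = 6 × 7 = 42
  0 × 7^2 = 0 × 49 = 0
  0 × 7^3 = 0 × 343 = 0
  1 × 7^4 = 1 × 2401 = 2401
Sum = 0 + 42 + 0 + 0 + 2401
= 2443


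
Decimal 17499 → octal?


Divide by 8 repeatedly:
17499 ÷ 8 = 2187 remainder 3
2187 ÷ 8 = 273 remainder 3
273 ÷ 8 = 34 remainder 1
34 ÷ 8 = 4 remainder 2
4 ÷ 8 = 0 remainder 4
Reading remainders bottom-up:
= 0o42133


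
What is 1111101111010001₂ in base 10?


Positional values:
Bit 0: 1 × 2^0 = 1
Bit 4: 1 × 2^4 = 16
Bit 6: 1 × 2^6 = 64
Bit 7: 1 × 2^7 = 128
Bit 8: 1 × 2^8 = 256
Bit 9: 1 × 2^9 = 512
Bit 11: 1 × 2^11 = 2048
Bit 12: 1 × 2^12 = 4096
Bit 13: 1 × 2^13 = 8192
Bit 14: 1 × 2^14 = 16384
Bit 15: 1 × 2^15 = 32768
Sum = 1 + 16 + 64 + 128 + 256 + 512 + 2048 + 4096 + 8192 + 16384 + 32768
= 64465


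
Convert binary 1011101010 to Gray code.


Binary: 1011101010
Gray code: G = B XOR (B >> 1)
B >> 1 = 0101110101
1011101010 XOR 0101110101:
  1 XOR 0 = 1
  0 XOR 1 = 1
  1 XOR 0 = 1
  1 XOR 1 = 0
  1 XOR 1 = 0
  0 XOR 1 = 1
  1 XOR 0 = 1
  0 XOR 1 = 1
  1 XOR 0 = 1
  0 XOR 1 = 1
= 1110011111


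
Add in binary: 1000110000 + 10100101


Align and add column by column (LSB to MSB, carry propagating):
  01000110000
+ 00010100101
  -----------
  col 0: 0 + 1 + 0 (carry in) = 1 → bit 1, carry out 0
  col 1: 0 + 0 + 0 (carry in) = 0 → bit 0, carry out 0
  col 2: 0 + 1 + 0 (carry in) = 1 → bit 1, carry out 0
  col 3: 0 + 0 + 0 (carry in) = 0 → bit 0, carry out 0
  col 4: 1 + 0 + 0 (carry in) = 1 → bit 1, carry out 0
  col 5: 1 + 1 + 0 (carry in) = 2 → bit 0, carry out 1
  col 6: 0 + 0 + 1 (carry in) = 1 → bit 1, carry out 0
  col 7: 0 + 1 + 0 (carry in) = 1 → bit 1, carry out 0
  col 8: 0 + 0 + 0 (carry in) = 0 → bit 0, carry out 0
  col 9: 1 + 0 + 0 (carry in) = 1 → bit 1, carry out 0
  col 10: 0 + 0 + 0 (carry in) = 0 → bit 0, carry out 0
Reading bits MSB→LSB: 01011010101
Strip leading zeros: 1011010101
= 1011010101


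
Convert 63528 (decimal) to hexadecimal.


Divide by 16 repeatedly:
63528 ÷ 16 = 3970 remainder 8 (8)
3970 ÷ 16 = 248 remainder 2 (2)
248 ÷ 16 = 15 remainder 8 (8)
15 ÷ 16 = 0 remainder 15 (F)
Reading remainders bottom-up:
= 0xF828


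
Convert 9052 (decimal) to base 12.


Divide by 12 repeatedly:
9052 ÷ 12 = 754 remainder 4
754 ÷ 12 = 62 remainder 10
62 ÷ 12 = 5 remainder 2
5 ÷ 12 = 0 remainder 5
Reading remainders bottom-up:
= 52A4


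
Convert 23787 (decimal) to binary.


Divide by 2 repeatedly:
23787 ÷ 2 = 11893 remainder 1
11893 ÷ 2 = 5946 remainder 1
5946 ÷ 2 = 2973 remainder 0
2973 ÷ 2 = 1486 remainder 1
1486 ÷ 2 = 743 remainder 0
743 ÷ 2 = 371 remainder 1
371 ÷ 2 = 185 remainder 1
185 ÷ 2 = 92 remainder 1
92 ÷ 2 = 46 remainder 0
46 ÷ 2 = 23 remainder 0
23 ÷ 2 = 11 remainder 1
11 ÷ 2 = 5 remainder 1
5 ÷ 2 = 2 remainder 1
2 ÷ 2 = 1 remainder 0
1 ÷ 2 = 0 remainder 1
Reading remainders bottom-up:
= 101110011101011


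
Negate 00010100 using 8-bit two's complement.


Original: 00010100
Step 1 - Invert all bits: 11101011
Step 2 - Add 1: 11101011 + 1
= 11101100 (represents -20)


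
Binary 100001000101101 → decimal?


Positional values:
Bit 0: 1 × 2^0 = 1
Bit 2: 1 × 2^2 = 4
Bit 3: 1 × 2^3 = 8
Bit 5: 1 × 2^5 = 32
Bit 9: 1 × 2^9 = 512
Bit 14: 1 × 2^14 = 16384
Sum = 1 + 4 + 8 + 32 + 512 + 16384
= 16941


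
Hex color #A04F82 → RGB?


Hex: #A04F82
R = A0₁₆ = 160
G = 4F₁₆ = 79
B = 82₁₆ = 130
= RGB(160, 79, 130)


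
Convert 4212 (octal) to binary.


Each octal digit → 3 binary bits:
  4 = 100
  2 = 010
  1 = 001
  2 = 010
Concatenate: 100 010 001 010
= 100010001010


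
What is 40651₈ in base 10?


Positional values:
Position 0: 1 × 8^0 = 1
Position 1: 5 × 8^1 = 40
Position 2: 6 × 8^2 = 384
Position 3: 0 × 8^3 = 0
Position 4: 4 × 8^4 = 16384
Sum = 1 + 40 + 384 + 0 + 16384
= 16809


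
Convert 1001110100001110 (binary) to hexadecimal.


Group into 4-bit nibbles: 1001110100001110
  1001 = 9
  1101 = D
  0000 = 0
  1110 = E
= 0x9D0E


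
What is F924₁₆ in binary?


Each hex digit → 4 binary bits:
  F = 1111
  9 = 1001
  2 = 0010
  4 = 0100
Concatenate: 1111 1001 0010 0100
= 1111100100100100


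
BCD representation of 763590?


Each digit → 4-bit binary:
  7 → 0111
  6 → 0110
  3 → 0011
  5 → 0101
  9 → 1001
  0 → 0000
= 0111 0110 0011 0101 1001 0000


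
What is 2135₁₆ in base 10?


Positional values:
Position 0: 5 × 16^0 = 5 × 1 = 5
Position 1: 3 × 16^1 = 3 × 16 = 48
Position 2: 1 × 16^2 = 1 × 256 = 256
Position 3: 2 × 16^3 = 2 × 4096 = 8192
Sum = 5 + 48 + 256 + 8192
= 8501


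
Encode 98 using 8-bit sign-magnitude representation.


Sign bit: 0 (positive)
Magnitude: 98 = 1100010
= 01100010


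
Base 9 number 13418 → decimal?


Positional values (base 9):
  8 × 9^0 = 8 × 1 = 8
  1 × 9^1 = 1 × 9 = 9
  4 × 9^2 = 4 × 81 = 324
  3 × 9^3 = 3 × 729 = 2187
  1 × 9^4 = 1 × 6561 = 6561
Sum = 8 + 9 + 324 + 2187 + 6561
= 9089


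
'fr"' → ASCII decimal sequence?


String: 'fr"'  (3 characters)
Per-character ASCII lookup:
  'f': lowercase starts at 97: 'f' = 97 + 5 = 102
  'r': lowercase starts at 97: 'r' = 97 + 17 = 114
  '"': special character: '"' = 34
= 102 114 34


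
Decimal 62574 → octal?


Divide by 8 repeatedly:
62574 ÷ 8 = 7821 remainder 6
7821 ÷ 8 = 977 remainder 5
977 ÷ 8 = 122 remainder 1
122 ÷ 8 = 15 remainder 2
15 ÷ 8 = 1 remainder 7
1 ÷ 8 = 0 remainder 1
Reading remainders bottom-up:
= 0o172156


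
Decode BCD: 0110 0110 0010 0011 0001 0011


Each 4-bit group → digit:
  0110 → 6
  0110 → 6
  0010 → 2
  0011 → 3
  0001 → 1
  0011 → 3
= 662313


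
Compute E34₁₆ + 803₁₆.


Align and add column by column (LSB to MSB, each column mod 16 with carry):
  0E34
+ 0803
  ----
  col 0: 4(4) + 3(3) + 0 (carry in) = 7 → 7(7), carry out 0
  col 1: 3(3) + 0(0) + 0 (carry in) = 3 → 3(3), carry out 0
  col 2: E(14) + 8(8) + 0 (carry in) = 22 → 6(6), carry out 1
  col 3: 0(0) + 0(0) + 1 (carry in) = 1 → 1(1), carry out 0
Reading digits MSB→LSB: 1637
Strip leading zeros: 1637
= 0x1637


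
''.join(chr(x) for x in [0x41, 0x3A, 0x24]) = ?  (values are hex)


Codes (hex): 0x41 0x3A 0x24
Per-code ASCII lookup:
  0x41 = 65  (range 65-90: uppercase, 65 - 65 = 0) → 'A'
  0x3A = 58  (special character) → ':'
  0x24 = 36  (special character) → '$'
= 'A:$'


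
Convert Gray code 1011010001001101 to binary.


Gray code: 1011010001001101
MSB stays the same: 1
Each subsequent bit = prev_binary XOR current_gray:
  B[1] = 1 XOR 0 = 1
  B[2] = 1 XOR 1 = 0
  B[3] = 0 XOR 1 = 1
  B[4] = 1 XOR 0 = 1
  B[5] = 1 XOR 1 = 0
  B[6] = 0 XOR 0 = 0
  B[7] = 0 XOR 0 = 0
  B[8] = 0 XOR 0 = 0
  B[9] = 0 XOR 1 = 1
  B[10] = 1 XOR 0 = 1
  B[11] = 1 XOR 0 = 1
  B[12] = 1 XOR 1 = 0
  B[13] = 0 XOR 1 = 1
  B[14] = 1 XOR 0 = 1
  B[15] = 1 XOR 1 = 0
= 1101100001110110 (55414 decimal)


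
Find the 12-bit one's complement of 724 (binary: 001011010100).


Original: 001011010100
Invert all bits:
  bit 0: 0 → 1
  bit 1: 0 → 1
  bit 2: 1 → 0
  bit 3: 0 → 1
  bit 4: 1 → 0
  bit 5: 1 → 0
  bit 6: 0 → 1
  bit 7: 1 → 0
  bit 8: 0 → 1
  bit 9: 1 → 0
  bit 10: 0 → 1
  bit 11: 0 → 1
= 110100101011


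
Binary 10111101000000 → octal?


Group into 3-bit groups: 010111101000000
  010 = 2
  111 = 7
  101 = 5
  000 = 0
  000 = 0
= 0o27500


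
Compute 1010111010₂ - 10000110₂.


Align and subtract column by column (LSB to MSB, borrowing when needed):
  1010111010
- 0010000110
  ----------
  col 0: (0 - 0 borrow-in) - 0 → 0 - 0 = 0, borrow out 0
  col 1: (1 - 0 borrow-in) - 1 → 1 - 1 = 0, borrow out 0
  col 2: (0 - 0 borrow-in) - 1 → borrow from next column: (0+2) - 1 = 1, borrow out 1
  col 3: (1 - 1 borrow-in) - 0 → 0 - 0 = 0, borrow out 0
  col 4: (1 - 0 borrow-in) - 0 → 1 - 0 = 1, borrow out 0
  col 5: (1 - 0 borrow-in) - 0 → 1 - 0 = 1, borrow out 0
  col 6: (0 - 0 borrow-in) - 0 → 0 - 0 = 0, borrow out 0
  col 7: (1 - 0 borrow-in) - 1 → 1 - 1 = 0, borrow out 0
  col 8: (0 - 0 borrow-in) - 0 → 0 - 0 = 0, borrow out 0
  col 9: (1 - 0 borrow-in) - 0 → 1 - 0 = 1, borrow out 0
Reading bits MSB→LSB: 1000110100
Strip leading zeros: 1000110100
= 1000110100


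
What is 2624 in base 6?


Divide by 6 repeatedly:
2624 ÷ 6 = 437 remainder 2
437 ÷ 6 = 72 remainder 5
72 ÷ 6 = 12 remainder 0
12 ÷ 6 = 2 remainder 0
2 ÷ 6 = 0 remainder 2
Reading remainders bottom-up:
= 20052


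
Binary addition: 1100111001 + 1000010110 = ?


Align and add column by column (LSB to MSB, carry propagating):
  01100111001
+ 01000010110
  -----------
  col 0: 1 + 0 + 0 (carry in) = 1 → bit 1, carry out 0
  col 1: 0 + 1 + 0 (carry in) = 1 → bit 1, carry out 0
  col 2: 0 + 1 + 0 (carry in) = 1 → bit 1, carry out 0
  col 3: 1 + 0 + 0 (carry in) = 1 → bit 1, carry out 0
  col 4: 1 + 1 + 0 (carry in) = 2 → bit 0, carry out 1
  col 5: 1 + 0 + 1 (carry in) = 2 → bit 0, carry out 1
  col 6: 0 + 0 + 1 (carry in) = 1 → bit 1, carry out 0
  col 7: 0 + 0 + 0 (carry in) = 0 → bit 0, carry out 0
  col 8: 1 + 0 + 0 (carry in) = 1 → bit 1, carry out 0
  col 9: 1 + 1 + 0 (carry in) = 2 → bit 0, carry out 1
  col 10: 0 + 0 + 1 (carry in) = 1 → bit 1, carry out 0
Reading bits MSB→LSB: 10101001111
Strip leading zeros: 10101001111
= 10101001111


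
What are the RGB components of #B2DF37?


Hex: #B2DF37
R = B2₁₆ = 178
G = DF₁₆ = 223
B = 37₁₆ = 55
= RGB(178, 223, 55)


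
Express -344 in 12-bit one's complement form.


Original: 000101011000
Invert all bits:
  bit 0: 0 → 1
  bit 1: 0 → 1
  bit 2: 0 → 1
  bit 3: 1 → 0
  bit 4: 0 → 1
  bit 5: 1 → 0
  bit 6: 0 → 1
  bit 7: 1 → 0
  bit 8: 1 → 0
  bit 9: 0 → 1
  bit 10: 0 → 1
  bit 11: 0 → 1
= 111010100111


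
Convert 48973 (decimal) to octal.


Divide by 8 repeatedly:
48973 ÷ 8 = 6121 remainder 5
6121 ÷ 8 = 765 remainder 1
765 ÷ 8 = 95 remainder 5
95 ÷ 8 = 11 remainder 7
11 ÷ 8 = 1 remainder 3
1 ÷ 8 = 0 remainder 1
Reading remainders bottom-up:
= 0o137515


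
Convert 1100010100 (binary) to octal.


Group into 3-bit groups: 001100010100
  001 = 1
  100 = 4
  010 = 2
  100 = 4
= 0o1424


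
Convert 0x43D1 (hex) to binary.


Each hex digit → 4 binary bits:
  4 = 0100
  3 = 0011
  D = 1101
  1 = 0001
Concatenate: 0100 0011 1101 0001
= 0100001111010001


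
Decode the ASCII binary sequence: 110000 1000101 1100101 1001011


Codes (binary): 110000 1000101 1100101 1001011
Per-code ASCII lookup:
  110000 = 48  (range 48-57: digits, 48 - 48 = 0) → '0'
  1000101 = 69  (range 65-90: uppercase, 69 - 65 = 4) → 'E'
  1100101 = 101  (range 97-122: lowercase, 101 - 97 = 4) → 'e'
  1001011 = 75  (range 65-90: uppercase, 75 - 65 = 10) → 'K'
= '0EeK'


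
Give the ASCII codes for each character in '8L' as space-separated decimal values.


String: '8L'  (2 characters)
Per-character ASCII lookup:
  '8': digits start at 48: '8' = 48 + 8 = 56
  'L': uppercase starts at 65: 'L' = 65 + 11 = 76
= 56 76


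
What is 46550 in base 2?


Divide by 2 repeatedly:
46550 ÷ 2 = 23275 remainder 0
23275 ÷ 2 = 11637 remainder 1
11637 ÷ 2 = 5818 remainder 1
5818 ÷ 2 = 2909 remainder 0
2909 ÷ 2 = 1454 remainder 1
1454 ÷ 2 = 727 remainder 0
727 ÷ 2 = 363 remainder 1
363 ÷ 2 = 181 remainder 1
181 ÷ 2 = 90 remainder 1
90 ÷ 2 = 45 remainder 0
45 ÷ 2 = 22 remainder 1
22 ÷ 2 = 11 remainder 0
11 ÷ 2 = 5 remainder 1
5 ÷ 2 = 2 remainder 1
2 ÷ 2 = 1 remainder 0
1 ÷ 2 = 0 remainder 1
Reading remainders bottom-up:
= 1011010111010110


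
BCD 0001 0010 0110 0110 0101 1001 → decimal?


Each 4-bit group → digit:
  0001 → 1
  0010 → 2
  0110 → 6
  0110 → 6
  0101 → 5
  1001 → 9
= 126659


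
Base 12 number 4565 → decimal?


Positional values (base 12):
  5 × 12^0 = 5 × 1 = 5
  6 × 12^1 = 6 × 12 = 72
  5 × 12^2 = 5 × 144 = 720
  4 × 12^3 = 4 × 1728 = 6912
Sum = 5 + 72 + 720 + 6912
= 7709


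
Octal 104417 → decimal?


Positional values:
Position 0: 7 × 8^0 = 7
Position 1: 1 × 8^1 = 8
Position 2: 4 × 8^2 = 256
Position 3: 4 × 8^3 = 2048
Position 4: 0 × 8^4 = 0
Position 5: 1 × 8^5 = 32768
Sum = 7 + 8 + 256 + 2048 + 0 + 32768
= 35087


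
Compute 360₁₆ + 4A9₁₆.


Align and add column by column (LSB to MSB, each column mod 16 with carry):
  0360
+ 04A9
  ----
  col 0: 0(0) + 9(9) + 0 (carry in) = 9 → 9(9), carry out 0
  col 1: 6(6) + A(10) + 0 (carry in) = 16 → 0(0), carry out 1
  col 2: 3(3) + 4(4) + 1 (carry in) = 8 → 8(8), carry out 0
  col 3: 0(0) + 0(0) + 0 (carry in) = 0 → 0(0), carry out 0
Reading digits MSB→LSB: 0809
Strip leading zeros: 809
= 0x809


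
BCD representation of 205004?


Each digit → 4-bit binary:
  2 → 0010
  0 → 0000
  5 → 0101
  0 → 0000
  0 → 0000
  4 → 0100
= 0010 0000 0101 0000 0000 0100


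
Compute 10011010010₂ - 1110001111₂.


Align and subtract column by column (LSB to MSB, borrowing when needed):
  10011010010
- 01110001111
  -----------
  col 0: (0 - 0 borrow-in) - 1 → borrow from next column: (0+2) - 1 = 1, borrow out 1
  col 1: (1 - 1 borrow-in) - 1 → borrow from next column: (0+2) - 1 = 1, borrow out 1
  col 2: (0 - 1 borrow-in) - 1 → borrow from next column: (-1+2) - 1 = 0, borrow out 1
  col 3: (0 - 1 borrow-in) - 1 → borrow from next column: (-1+2) - 1 = 0, borrow out 1
  col 4: (1 - 1 borrow-in) - 0 → 0 - 0 = 0, borrow out 0
  col 5: (0 - 0 borrow-in) - 0 → 0 - 0 = 0, borrow out 0
  col 6: (1 - 0 borrow-in) - 0 → 1 - 0 = 1, borrow out 0
  col 7: (1 - 0 borrow-in) - 1 → 1 - 1 = 0, borrow out 0
  col 8: (0 - 0 borrow-in) - 1 → borrow from next column: (0+2) - 1 = 1, borrow out 1
  col 9: (0 - 1 borrow-in) - 1 → borrow from next column: (-1+2) - 1 = 0, borrow out 1
  col 10: (1 - 1 borrow-in) - 0 → 0 - 0 = 0, borrow out 0
Reading bits MSB→LSB: 00101000011
Strip leading zeros: 101000011
= 101000011


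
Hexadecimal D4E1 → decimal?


Positional values:
Position 0: 1 × 16^0 = 1 × 1 = 1
Position 1: E × 16^1 = 14 × 16 = 224
Position 2: 4 × 16^2 = 4 × 256 = 1024
Position 3: D × 16^3 = 13 × 4096 = 53248
Sum = 1 + 224 + 1024 + 53248
= 54497


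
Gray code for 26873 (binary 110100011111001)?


Binary: 110100011111001
Gray code: G = B XOR (B >> 1)
B >> 1 = 011010001111100
110100011111001 XOR 011010001111100:
  1 XOR 0 = 1
  1 XOR 1 = 0
  0 XOR 1 = 1
  1 XOR 0 = 1
  0 XOR 1 = 1
  0 XOR 0 = 0
  0 XOR 0 = 0
  1 XOR 0 = 1
  1 XOR 1 = 0
  1 XOR 1 = 0
  1 XOR 1 = 0
  1 XOR 1 = 0
  0 XOR 1 = 1
  0 XOR 0 = 0
  1 XOR 0 = 1
= 101110010000101


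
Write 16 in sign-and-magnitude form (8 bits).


Sign bit: 0 (positive)
Magnitude: 16 = 0010000
= 00010000


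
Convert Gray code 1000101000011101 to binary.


Gray code: 1000101000011101
MSB stays the same: 1
Each subsequent bit = prev_binary XOR current_gray:
  B[1] = 1 XOR 0 = 1
  B[2] = 1 XOR 0 = 1
  B[3] = 1 XOR 0 = 1
  B[4] = 1 XOR 1 = 0
  B[5] = 0 XOR 0 = 0
  B[6] = 0 XOR 1 = 1
  B[7] = 1 XOR 0 = 1
  B[8] = 1 XOR 0 = 1
  B[9] = 1 XOR 0 = 1
  B[10] = 1 XOR 0 = 1
  B[11] = 1 XOR 1 = 0
  B[12] = 0 XOR 1 = 1
  B[13] = 1 XOR 1 = 0
  B[14] = 0 XOR 0 = 0
  B[15] = 0 XOR 1 = 1
= 1111001111101001 (62441 decimal)


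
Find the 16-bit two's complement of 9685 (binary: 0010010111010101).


Original: 0010010111010101
Step 1 - Invert all bits: 1101101000101010
Step 2 - Add 1: 1101101000101010 + 1
= 1101101000101011 (represents -9685)


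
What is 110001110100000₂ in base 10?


Positional values:
Bit 5: 1 × 2^5 = 32
Bit 7: 1 × 2^7 = 128
Bit 8: 1 × 2^8 = 256
Bit 9: 1 × 2^9 = 512
Bit 13: 1 × 2^13 = 8192
Bit 14: 1 × 2^14 = 16384
Sum = 32 + 128 + 256 + 512 + 8192 + 16384
= 25504


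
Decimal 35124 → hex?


Divide by 16 repeatedly:
35124 ÷ 16 = 2195 remainder 4 (4)
2195 ÷ 16 = 137 remainder 3 (3)
137 ÷ 16 = 8 remainder 9 (9)
8 ÷ 16 = 0 remainder 8 (8)
Reading remainders bottom-up:
= 0x8934


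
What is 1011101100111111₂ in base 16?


Group into 4-bit nibbles: 1011101100111111
  1011 = B
  1011 = B
  0011 = 3
  1111 = F
= 0xBB3F


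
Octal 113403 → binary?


Each octal digit → 3 binary bits:
  1 = 001
  1 = 001
  3 = 011
  4 = 100
  0 = 000
  3 = 011
Concatenate: 001 001 011 100 000 011
= 001001011100000011


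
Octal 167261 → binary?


Each octal digit → 3 binary bits:
  1 = 001
  6 = 110
  7 = 111
  2 = 010
  6 = 110
  1 = 001
Concatenate: 001 110 111 010 110 001
= 001110111010110001


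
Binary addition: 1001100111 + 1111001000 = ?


Align and add column by column (LSB to MSB, carry propagating):
  01001100111
+ 01111001000
  -----------
  col 0: 1 + 0 + 0 (carry in) = 1 → bit 1, carry out 0
  col 1: 1 + 0 + 0 (carry in) = 1 → bit 1, carry out 0
  col 2: 1 + 0 + 0 (carry in) = 1 → bit 1, carry out 0
  col 3: 0 + 1 + 0 (carry in) = 1 → bit 1, carry out 0
  col 4: 0 + 0 + 0 (carry in) = 0 → bit 0, carry out 0
  col 5: 1 + 0 + 0 (carry in) = 1 → bit 1, carry out 0
  col 6: 1 + 1 + 0 (carry in) = 2 → bit 0, carry out 1
  col 7: 0 + 1 + 1 (carry in) = 2 → bit 0, carry out 1
  col 8: 0 + 1 + 1 (carry in) = 2 → bit 0, carry out 1
  col 9: 1 + 1 + 1 (carry in) = 3 → bit 1, carry out 1
  col 10: 0 + 0 + 1 (carry in) = 1 → bit 1, carry out 0
Reading bits MSB→LSB: 11000101111
Strip leading zeros: 11000101111
= 11000101111


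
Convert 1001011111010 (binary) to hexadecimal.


Group into 4-bit nibbles: 0001001011111010
  0001 = 1
  0010 = 2
  1111 = F
  1010 = A
= 0x12FA


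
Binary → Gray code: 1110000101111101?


Binary: 1110000101111101
Gray code: G = B XOR (B >> 1)
B >> 1 = 0111000010111110
1110000101111101 XOR 0111000010111110:
  1 XOR 0 = 1
  1 XOR 1 = 0
  1 XOR 1 = 0
  0 XOR 1 = 1
  0 XOR 0 = 0
  0 XOR 0 = 0
  0 XOR 0 = 0
  1 XOR 0 = 1
  0 XOR 1 = 1
  1 XOR 0 = 1
  1 XOR 1 = 0
  1 XOR 1 = 0
  1 XOR 1 = 0
  1 XOR 1 = 0
  0 XOR 1 = 1
  1 XOR 0 = 1
= 1001000111000011


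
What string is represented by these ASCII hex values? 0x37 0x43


Codes (hex): 0x37 0x43
Per-code ASCII lookup:
  0x37 = 55  (range 48-57: digits, 55 - 48 = 7) → '7'
  0x43 = 67  (range 65-90: uppercase, 67 - 65 = 2) → 'C'
= '7C'


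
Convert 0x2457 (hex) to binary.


Each hex digit → 4 binary bits:
  2 = 0010
  4 = 0100
  5 = 0101
  7 = 0111
Concatenate: 0010 0100 0101 0111
= 0010010001010111


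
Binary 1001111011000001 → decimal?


Positional values:
Bit 0: 1 × 2^0 = 1
Bit 6: 1 × 2^6 = 64
Bit 7: 1 × 2^7 = 128
Bit 9: 1 × 2^9 = 512
Bit 10: 1 × 2^10 = 1024
Bit 11: 1 × 2^11 = 2048
Bit 12: 1 × 2^12 = 4096
Bit 15: 1 × 2^15 = 32768
Sum = 1 + 64 + 128 + 512 + 1024 + 2048 + 4096 + 32768
= 40641


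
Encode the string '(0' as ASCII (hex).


String: '(0'  (2 characters)
Per-character ASCII lookup:
  '(': special character: '(' = 40 → 0x28
  '0': digits start at 48: '0' = 48 + 0 = 48 → 0x30
= 0x28 0x30


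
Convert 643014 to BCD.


Each digit → 4-bit binary:
  6 → 0110
  4 → 0100
  3 → 0011
  0 → 0000
  1 → 0001
  4 → 0100
= 0110 0100 0011 0000 0001 0100


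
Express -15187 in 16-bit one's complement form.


Original: 0011101101010011
Invert all bits:
  bit 0: 0 → 1
  bit 1: 0 → 1
  bit 2: 1 → 0
  bit 3: 1 → 0
  bit 4: 1 → 0
  bit 5: 0 → 1
  bit 6: 1 → 0
  bit 7: 1 → 0
  bit 8: 0 → 1
  bit 9: 1 → 0
  bit 10: 0 → 1
  bit 11: 1 → 0
  bit 12: 0 → 1
  bit 13: 0 → 1
  bit 14: 1 → 0
  bit 15: 1 → 0
= 1100010010101100


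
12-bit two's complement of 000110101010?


Original: 000110101010
Step 1 - Invert all bits: 111001010101
Step 2 - Add 1: 111001010101 + 1
= 111001010110 (represents -426)


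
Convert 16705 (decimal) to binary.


Divide by 2 repeatedly:
16705 ÷ 2 = 8352 remainder 1
8352 ÷ 2 = 4176 remainder 0
4176 ÷ 2 = 2088 remainder 0
2088 ÷ 2 = 1044 remainder 0
1044 ÷ 2 = 522 remainder 0
522 ÷ 2 = 261 remainder 0
261 ÷ 2 = 130 remainder 1
130 ÷ 2 = 65 remainder 0
65 ÷ 2 = 32 remainder 1
32 ÷ 2 = 16 remainder 0
16 ÷ 2 = 8 remainder 0
8 ÷ 2 = 4 remainder 0
4 ÷ 2 = 2 remainder 0
2 ÷ 2 = 1 remainder 0
1 ÷ 2 = 0 remainder 1
Reading remainders bottom-up:
= 100000101000001


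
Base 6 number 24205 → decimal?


Positional values (base 6):
  5 × 6^0 = 5 × 1 = 5
  0 × 6^1 = 0 × 6 = 0
  2 × 6^2 = 2 × 36 = 72
  4 × 6^3 = 4 × 216 = 864
  2 × 6^4 = 2 × 1296 = 2592
Sum = 5 + 0 + 72 + 864 + 2592
= 3533


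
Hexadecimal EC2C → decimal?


Positional values:
Position 0: C × 16^0 = 12 × 1 = 12
Position 1: 2 × 16^1 = 2 × 16 = 32
Position 2: C × 16^2 = 12 × 256 = 3072
Position 3: E × 16^3 = 14 × 4096 = 57344
Sum = 12 + 32 + 3072 + 57344
= 60460


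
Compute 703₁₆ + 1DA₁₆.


Align and add column by column (LSB to MSB, each column mod 16 with carry):
  0703
+ 01DA
  ----
  col 0: 3(3) + A(10) + 0 (carry in) = 13 → D(13), carry out 0
  col 1: 0(0) + D(13) + 0 (carry in) = 13 → D(13), carry out 0
  col 2: 7(7) + 1(1) + 0 (carry in) = 8 → 8(8), carry out 0
  col 3: 0(0) + 0(0) + 0 (carry in) = 0 → 0(0), carry out 0
Reading digits MSB→LSB: 08DD
Strip leading zeros: 8DD
= 0x8DD


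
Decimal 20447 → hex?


Divide by 16 repeatedly:
20447 ÷ 16 = 1277 remainder 15 (F)
1277 ÷ 16 = 79 remainder 13 (D)
79 ÷ 16 = 4 remainder 15 (F)
4 ÷ 16 = 0 remainder 4 (4)
Reading remainders bottom-up:
= 0x4FDF


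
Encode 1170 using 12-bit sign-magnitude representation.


Sign bit: 0 (positive)
Magnitude: 1170 = 10010010010
= 010010010010


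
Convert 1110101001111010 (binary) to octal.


Group into 3-bit groups: 001110101001111010
  001 = 1
  110 = 6
  101 = 5
  001 = 1
  111 = 7
  010 = 2
= 0o165172


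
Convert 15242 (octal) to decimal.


Positional values:
Position 0: 2 × 8^0 = 2
Position 1: 4 × 8^1 = 32
Position 2: 2 × 8^2 = 128
Position 3: 5 × 8^3 = 2560
Position 4: 1 × 8^4 = 4096
Sum = 2 + 32 + 128 + 2560 + 4096
= 6818


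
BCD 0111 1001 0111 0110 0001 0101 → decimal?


Each 4-bit group → digit:
  0111 → 7
  1001 → 9
  0111 → 7
  0110 → 6
  0001 → 1
  0101 → 5
= 797615


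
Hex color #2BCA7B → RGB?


Hex: #2BCA7B
R = 2B₁₆ = 43
G = CA₁₆ = 202
B = 7B₁₆ = 123
= RGB(43, 202, 123)


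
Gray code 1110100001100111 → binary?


Gray code: 1110100001100111
MSB stays the same: 1
Each subsequent bit = prev_binary XOR current_gray:
  B[1] = 1 XOR 1 = 0
  B[2] = 0 XOR 1 = 1
  B[3] = 1 XOR 0 = 1
  B[4] = 1 XOR 1 = 0
  B[5] = 0 XOR 0 = 0
  B[6] = 0 XOR 0 = 0
  B[7] = 0 XOR 0 = 0
  B[8] = 0 XOR 0 = 0
  B[9] = 0 XOR 1 = 1
  B[10] = 1 XOR 1 = 0
  B[11] = 0 XOR 0 = 0
  B[12] = 0 XOR 0 = 0
  B[13] = 0 XOR 1 = 1
  B[14] = 1 XOR 1 = 0
  B[15] = 0 XOR 1 = 1
= 1011000001000101 (45125 decimal)


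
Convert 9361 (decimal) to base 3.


Divide by 3 repeatedly:
9361 ÷ 3 = 3120 remainder 1
3120 ÷ 3 = 1040 remainder 0
1040 ÷ 3 = 346 remainder 2
346 ÷ 3 = 115 remainder 1
115 ÷ 3 = 38 remainder 1
38 ÷ 3 = 12 remainder 2
12 ÷ 3 = 4 remainder 0
4 ÷ 3 = 1 remainder 1
1 ÷ 3 = 0 remainder 1
Reading remainders bottom-up:
= 110211201


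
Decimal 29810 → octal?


Divide by 8 repeatedly:
29810 ÷ 8 = 3726 remainder 2
3726 ÷ 8 = 465 remainder 6
465 ÷ 8 = 58 remainder 1
58 ÷ 8 = 7 remainder 2
7 ÷ 8 = 0 remainder 7
Reading remainders bottom-up:
= 0o72162


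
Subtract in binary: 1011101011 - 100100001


Align and subtract column by column (LSB to MSB, borrowing when needed):
  1011101011
- 0100100001
  ----------
  col 0: (1 - 0 borrow-in) - 1 → 1 - 1 = 0, borrow out 0
  col 1: (1 - 0 borrow-in) - 0 → 1 - 0 = 1, borrow out 0
  col 2: (0 - 0 borrow-in) - 0 → 0 - 0 = 0, borrow out 0
  col 3: (1 - 0 borrow-in) - 0 → 1 - 0 = 1, borrow out 0
  col 4: (0 - 0 borrow-in) - 0 → 0 - 0 = 0, borrow out 0
  col 5: (1 - 0 borrow-in) - 1 → 1 - 1 = 0, borrow out 0
  col 6: (1 - 0 borrow-in) - 0 → 1 - 0 = 1, borrow out 0
  col 7: (1 - 0 borrow-in) - 0 → 1 - 0 = 1, borrow out 0
  col 8: (0 - 0 borrow-in) - 1 → borrow from next column: (0+2) - 1 = 1, borrow out 1
  col 9: (1 - 1 borrow-in) - 0 → 0 - 0 = 0, borrow out 0
Reading bits MSB→LSB: 0111001010
Strip leading zeros: 111001010
= 111001010


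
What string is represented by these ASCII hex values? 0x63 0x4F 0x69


Codes (hex): 0x63 0x4F 0x69
Per-code ASCII lookup:
  0x63 = 99  (range 97-122: lowercase, 99 - 97 = 2) → 'c'
  0x4F = 79  (range 65-90: uppercase, 79 - 65 = 14) → 'O'
  0x69 = 105  (range 97-122: lowercase, 105 - 97 = 8) → 'i'
= 'cOi'


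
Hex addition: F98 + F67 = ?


Align and add column by column (LSB to MSB, each column mod 16 with carry):
  0F98
+ 0F67
  ----
  col 0: 8(8) + 7(7) + 0 (carry in) = 15 → F(15), carry out 0
  col 1: 9(9) + 6(6) + 0 (carry in) = 15 → F(15), carry out 0
  col 2: F(15) + F(15) + 0 (carry in) = 30 → E(14), carry out 1
  col 3: 0(0) + 0(0) + 1 (carry in) = 1 → 1(1), carry out 0
Reading digits MSB→LSB: 1EFF
Strip leading zeros: 1EFF
= 0x1EFF


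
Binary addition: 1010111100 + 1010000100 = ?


Align and add column by column (LSB to MSB, carry propagating):
  01010111100
+ 01010000100
  -----------
  col 0: 0 + 0 + 0 (carry in) = 0 → bit 0, carry out 0
  col 1: 0 + 0 + 0 (carry in) = 0 → bit 0, carry out 0
  col 2: 1 + 1 + 0 (carry in) = 2 → bit 0, carry out 1
  col 3: 1 + 0 + 1 (carry in) = 2 → bit 0, carry out 1
  col 4: 1 + 0 + 1 (carry in) = 2 → bit 0, carry out 1
  col 5: 1 + 0 + 1 (carry in) = 2 → bit 0, carry out 1
  col 6: 0 + 0 + 1 (carry in) = 1 → bit 1, carry out 0
  col 7: 1 + 1 + 0 (carry in) = 2 → bit 0, carry out 1
  col 8: 0 + 0 + 1 (carry in) = 1 → bit 1, carry out 0
  col 9: 1 + 1 + 0 (carry in) = 2 → bit 0, carry out 1
  col 10: 0 + 0 + 1 (carry in) = 1 → bit 1, carry out 0
Reading bits MSB→LSB: 10101000000
Strip leading zeros: 10101000000
= 10101000000


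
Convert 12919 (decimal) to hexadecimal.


Divide by 16 repeatedly:
12919 ÷ 16 = 807 remainder 7 (7)
807 ÷ 16 = 50 remainder 7 (7)
50 ÷ 16 = 3 remainder 2 (2)
3 ÷ 16 = 0 remainder 3 (3)
Reading remainders bottom-up:
= 0x3277


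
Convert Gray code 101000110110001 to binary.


Gray code: 101000110110001
MSB stays the same: 1
Each subsequent bit = prev_binary XOR current_gray:
  B[1] = 1 XOR 0 = 1
  B[2] = 1 XOR 1 = 0
  B[3] = 0 XOR 0 = 0
  B[4] = 0 XOR 0 = 0
  B[5] = 0 XOR 0 = 0
  B[6] = 0 XOR 1 = 1
  B[7] = 1 XOR 1 = 0
  B[8] = 0 XOR 0 = 0
  B[9] = 0 XOR 1 = 1
  B[10] = 1 XOR 1 = 0
  B[11] = 0 XOR 0 = 0
  B[12] = 0 XOR 0 = 0
  B[13] = 0 XOR 0 = 0
  B[14] = 0 XOR 1 = 1
= 110000100100001 (24865 decimal)


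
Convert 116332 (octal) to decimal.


Positional values:
Position 0: 2 × 8^0 = 2
Position 1: 3 × 8^1 = 24
Position 2: 3 × 8^2 = 192
Position 3: 6 × 8^3 = 3072
Position 4: 1 × 8^4 = 4096
Position 5: 1 × 8^5 = 32768
Sum = 2 + 24 + 192 + 3072 + 4096 + 32768
= 40154


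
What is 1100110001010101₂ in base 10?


Positional values:
Bit 0: 1 × 2^0 = 1
Bit 2: 1 × 2^2 = 4
Bit 4: 1 × 2^4 = 16
Bit 6: 1 × 2^6 = 64
Bit 10: 1 × 2^10 = 1024
Bit 11: 1 × 2^11 = 2048
Bit 14: 1 × 2^14 = 16384
Bit 15: 1 × 2^15 = 32768
Sum = 1 + 4 + 16 + 64 + 1024 + 2048 + 16384 + 32768
= 52309


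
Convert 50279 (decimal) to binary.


Divide by 2 repeatedly:
50279 ÷ 2 = 25139 remainder 1
25139 ÷ 2 = 12569 remainder 1
12569 ÷ 2 = 6284 remainder 1
6284 ÷ 2 = 3142 remainder 0
3142 ÷ 2 = 1571 remainder 0
1571 ÷ 2 = 785 remainder 1
785 ÷ 2 = 392 remainder 1
392 ÷ 2 = 196 remainder 0
196 ÷ 2 = 98 remainder 0
98 ÷ 2 = 49 remainder 0
49 ÷ 2 = 24 remainder 1
24 ÷ 2 = 12 remainder 0
12 ÷ 2 = 6 remainder 0
6 ÷ 2 = 3 remainder 0
3 ÷ 2 = 1 remainder 1
1 ÷ 2 = 0 remainder 1
Reading remainders bottom-up:
= 1100010001100111


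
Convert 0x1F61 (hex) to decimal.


Positional values:
Position 0: 1 × 16^0 = 1 × 1 = 1
Position 1: 6 × 16^1 = 6 × 16 = 96
Position 2: F × 16^2 = 15 × 256 = 3840
Position 3: 1 × 16^3 = 1 × 4096 = 4096
Sum = 1 + 96 + 3840 + 4096
= 8033


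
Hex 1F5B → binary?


Each hex digit → 4 binary bits:
  1 = 0001
  F = 1111
  5 = 0101
  B = 1011
Concatenate: 0001 1111 0101 1011
= 0001111101011011


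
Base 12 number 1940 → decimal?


Positional values (base 12):
  0 × 12^0 = 0 × 1 = 0
  4 × 12^1 = 4 × 12 = 48
  9 × 12^2 = 9 × 144 = 1296
  1 × 12^3 = 1 × 1728 = 1728
Sum = 0 + 48 + 1296 + 1728
= 3072


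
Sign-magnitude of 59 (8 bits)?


Sign bit: 0 (positive)
Magnitude: 59 = 0111011
= 00111011


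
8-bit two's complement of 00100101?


Original: 00100101
Step 1 - Invert all bits: 11011010
Step 2 - Add 1: 11011010 + 1
= 11011011 (represents -37)


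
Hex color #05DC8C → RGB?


Hex: #05DC8C
R = 05₁₆ = 5
G = DC₁₆ = 220
B = 8C₁₆ = 140
= RGB(5, 220, 140)


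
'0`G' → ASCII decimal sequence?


String: '0`G'  (3 characters)
Per-character ASCII lookup:
  '0': digits start at 48: '0' = 48 + 0 = 48
  '`': special character: '`' = 96
  'G': uppercase starts at 65: 'G' = 65 + 6 = 71
= 48 96 71


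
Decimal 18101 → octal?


Divide by 8 repeatedly:
18101 ÷ 8 = 2262 remainder 5
2262 ÷ 8 = 282 remainder 6
282 ÷ 8 = 35 remainder 2
35 ÷ 8 = 4 remainder 3
4 ÷ 8 = 0 remainder 4
Reading remainders bottom-up:
= 0o43265


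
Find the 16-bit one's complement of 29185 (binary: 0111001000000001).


Original: 0111001000000001
Invert all bits:
  bit 0: 0 → 1
  bit 1: 1 → 0
  bit 2: 1 → 0
  bit 3: 1 → 0
  bit 4: 0 → 1
  bit 5: 0 → 1
  bit 6: 1 → 0
  bit 7: 0 → 1
  bit 8: 0 → 1
  bit 9: 0 → 1
  bit 10: 0 → 1
  bit 11: 0 → 1
  bit 12: 0 → 1
  bit 13: 0 → 1
  bit 14: 0 → 1
  bit 15: 1 → 0
= 1000110111111110


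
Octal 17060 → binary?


Each octal digit → 3 binary bits:
  1 = 001
  7 = 111
  0 = 000
  6 = 110
  0 = 000
Concatenate: 001 111 000 110 000
= 001111000110000


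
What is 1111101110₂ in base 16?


Group into 4-bit nibbles: 001111101110
  0011 = 3
  1110 = E
  1110 = E
= 0x3EE


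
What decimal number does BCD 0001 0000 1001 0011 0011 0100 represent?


Each 4-bit group → digit:
  0001 → 1
  0000 → 0
  1001 → 9
  0011 → 3
  0011 → 3
  0100 → 4
= 109334


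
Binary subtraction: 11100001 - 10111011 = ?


Align and subtract column by column (LSB to MSB, borrowing when needed):
  11100001
- 10111011
  --------
  col 0: (1 - 0 borrow-in) - 1 → 1 - 1 = 0, borrow out 0
  col 1: (0 - 0 borrow-in) - 1 → borrow from next column: (0+2) - 1 = 1, borrow out 1
  col 2: (0 - 1 borrow-in) - 0 → borrow from next column: (-1+2) - 0 = 1, borrow out 1
  col 3: (0 - 1 borrow-in) - 1 → borrow from next column: (-1+2) - 1 = 0, borrow out 1
  col 4: (0 - 1 borrow-in) - 1 → borrow from next column: (-1+2) - 1 = 0, borrow out 1
  col 5: (1 - 1 borrow-in) - 1 → borrow from next column: (0+2) - 1 = 1, borrow out 1
  col 6: (1 - 1 borrow-in) - 0 → 0 - 0 = 0, borrow out 0
  col 7: (1 - 0 borrow-in) - 1 → 1 - 1 = 0, borrow out 0
Reading bits MSB→LSB: 00100110
Strip leading zeros: 100110
= 100110


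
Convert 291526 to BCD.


Each digit → 4-bit binary:
  2 → 0010
  9 → 1001
  1 → 0001
  5 → 0101
  2 → 0010
  6 → 0110
= 0010 1001 0001 0101 0010 0110


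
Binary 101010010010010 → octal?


Group into 3-bit groups: 101010010010010
  101 = 5
  010 = 2
  010 = 2
  010 = 2
  010 = 2
= 0o52222


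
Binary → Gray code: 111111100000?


Binary: 111111100000
Gray code: G = B XOR (B >> 1)
B >> 1 = 011111110000
111111100000 XOR 011111110000:
  1 XOR 0 = 1
  1 XOR 1 = 0
  1 XOR 1 = 0
  1 XOR 1 = 0
  1 XOR 1 = 0
  1 XOR 1 = 0
  1 XOR 1 = 0
  0 XOR 1 = 1
  0 XOR 0 = 0
  0 XOR 0 = 0
  0 XOR 0 = 0
  0 XOR 0 = 0
= 100000010000


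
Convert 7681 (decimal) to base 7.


Divide by 7 repeatedly:
7681 ÷ 7 = 1097 remainder 2
1097 ÷ 7 = 156 remainder 5
156 ÷ 7 = 22 remainder 2
22 ÷ 7 = 3 remainder 1
3 ÷ 7 = 0 remainder 3
Reading remainders bottom-up:
= 31252


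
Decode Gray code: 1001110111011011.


Gray code: 1001110111011011
MSB stays the same: 1
Each subsequent bit = prev_binary XOR current_gray:
  B[1] = 1 XOR 0 = 1
  B[2] = 1 XOR 0 = 1
  B[3] = 1 XOR 1 = 0
  B[4] = 0 XOR 1 = 1
  B[5] = 1 XOR 1 = 0
  B[6] = 0 XOR 0 = 0
  B[7] = 0 XOR 1 = 1
  B[8] = 1 XOR 1 = 0
  B[9] = 0 XOR 1 = 1
  B[10] = 1 XOR 0 = 1
  B[11] = 1 XOR 1 = 0
  B[12] = 0 XOR 1 = 1
  B[13] = 1 XOR 0 = 1
  B[14] = 1 XOR 1 = 0
  B[15] = 0 XOR 1 = 1
= 1110100101101101 (59757 decimal)


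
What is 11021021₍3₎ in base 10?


Positional values (base 3):
  1 × 3^0 = 1 × 1 = 1
  2 × 3^1 = 2 × 3 = 6
  0 × 3^2 = 0 × 9 = 0
  1 × 3^3 = 1 × 27 = 27
  2 × 3^4 = 2 × 81 = 162
  0 × 3^5 = 0 × 243 = 0
  1 × 3^6 = 1 × 729 = 729
  1 × 3^7 = 1 × 2187 = 2187
Sum = 1 + 6 + 0 + 27 + 162 + 0 + 729 + 2187
= 3112


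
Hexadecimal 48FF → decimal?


Positional values:
Position 0: F × 16^0 = 15 × 1 = 15
Position 1: F × 16^1 = 15 × 16 = 240
Position 2: 8 × 16^2 = 8 × 256 = 2048
Position 3: 4 × 16^3 = 4 × 4096 = 16384
Sum = 15 + 240 + 2048 + 16384
= 18687


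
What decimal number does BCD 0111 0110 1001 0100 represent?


Each 4-bit group → digit:
  0111 → 7
  0110 → 6
  1001 → 9
  0100 → 4
= 7694


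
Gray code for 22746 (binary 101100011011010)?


Binary: 101100011011010
Gray code: G = B XOR (B >> 1)
B >> 1 = 010110001101101
101100011011010 XOR 010110001101101:
  1 XOR 0 = 1
  0 XOR 1 = 1
  1 XOR 0 = 1
  1 XOR 1 = 0
  0 XOR 1 = 1
  0 XOR 0 = 0
  0 XOR 0 = 0
  1 XOR 0 = 1
  1 XOR 1 = 0
  0 XOR 1 = 1
  1 XOR 0 = 1
  1 XOR 1 = 0
  0 XOR 1 = 1
  1 XOR 0 = 1
  0 XOR 1 = 1
= 111010010110111


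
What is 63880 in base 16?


Divide by 16 repeatedly:
63880 ÷ 16 = 3992 remainder 8 (8)
3992 ÷ 16 = 249 remainder 8 (8)
249 ÷ 16 = 15 remainder 9 (9)
15 ÷ 16 = 0 remainder 15 (F)
Reading remainders bottom-up:
= 0xF988


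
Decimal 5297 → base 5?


Divide by 5 repeatedly:
5297 ÷ 5 = 1059 remainder 2
1059 ÷ 5 = 211 remainder 4
211 ÷ 5 = 42 remainder 1
42 ÷ 5 = 8 remainder 2
8 ÷ 5 = 1 remainder 3
1 ÷ 5 = 0 remainder 1
Reading remainders bottom-up:
= 132142


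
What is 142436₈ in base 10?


Positional values:
Position 0: 6 × 8^0 = 6
Position 1: 3 × 8^1 = 24
Position 2: 4 × 8^2 = 256
Position 3: 2 × 8^3 = 1024
Position 4: 4 × 8^4 = 16384
Position 5: 1 × 8^5 = 32768
Sum = 6 + 24 + 256 + 1024 + 16384 + 32768
= 50462


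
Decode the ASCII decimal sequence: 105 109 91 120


Codes (decimal): 105 109 91 120
Per-code ASCII lookup:
  105  (range 97-122: lowercase, 105 - 97 = 8) → 'i'
  109  (range 97-122: lowercase, 109 - 97 = 12) → 'm'
  91  (special character) → '['
  120  (range 97-122: lowercase, 120 - 97 = 23) → 'x'
= 'im[x'


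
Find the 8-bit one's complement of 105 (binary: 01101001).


Original: 01101001
Invert all bits:
  bit 0: 0 → 1
  bit 1: 1 → 0
  bit 2: 1 → 0
  bit 3: 0 → 1
  bit 4: 1 → 0
  bit 5: 0 → 1
  bit 6: 0 → 1
  bit 7: 1 → 0
= 10010110


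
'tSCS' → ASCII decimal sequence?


String: 'tSCS'  (4 characters)
Per-character ASCII lookup:
  't': lowercase starts at 97: 't' = 97 + 19 = 116
  'S': uppercase starts at 65: 'S' = 65 + 18 = 83
  'C': uppercase starts at 65: 'C' = 65 + 2 = 67
  'S': uppercase starts at 65: 'S' = 65 + 18 = 83
= 116 83 67 83


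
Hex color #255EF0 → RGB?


Hex: #255EF0
R = 25₁₆ = 37
G = 5E₁₆ = 94
B = F0₁₆ = 240
= RGB(37, 94, 240)


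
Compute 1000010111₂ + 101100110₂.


Align and add column by column (LSB to MSB, carry propagating):
  01000010111
+ 00101100110
  -----------
  col 0: 1 + 0 + 0 (carry in) = 1 → bit 1, carry out 0
  col 1: 1 + 1 + 0 (carry in) = 2 → bit 0, carry out 1
  col 2: 1 + 1 + 1 (carry in) = 3 → bit 1, carry out 1
  col 3: 0 + 0 + 1 (carry in) = 1 → bit 1, carry out 0
  col 4: 1 + 0 + 0 (carry in) = 1 → bit 1, carry out 0
  col 5: 0 + 1 + 0 (carry in) = 1 → bit 1, carry out 0
  col 6: 0 + 1 + 0 (carry in) = 1 → bit 1, carry out 0
  col 7: 0 + 0 + 0 (carry in) = 0 → bit 0, carry out 0
  col 8: 0 + 1 + 0 (carry in) = 1 → bit 1, carry out 0
  col 9: 1 + 0 + 0 (carry in) = 1 → bit 1, carry out 0
  col 10: 0 + 0 + 0 (carry in) = 0 → bit 0, carry out 0
Reading bits MSB→LSB: 01101111101
Strip leading zeros: 1101111101
= 1101111101


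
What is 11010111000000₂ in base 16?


Group into 4-bit nibbles: 0011010111000000
  0011 = 3
  0101 = 5
  1100 = C
  0000 = 0
= 0x35C0


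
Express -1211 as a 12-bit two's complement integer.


Original: 010010111011
Step 1 - Invert all bits: 101101000100
Step 2 - Add 1: 101101000100 + 1
= 101101000101 (represents -1211)


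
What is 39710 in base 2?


Divide by 2 repeatedly:
39710 ÷ 2 = 19855 remainder 0
19855 ÷ 2 = 9927 remainder 1
9927 ÷ 2 = 4963 remainder 1
4963 ÷ 2 = 2481 remainder 1
2481 ÷ 2 = 1240 remainder 1
1240 ÷ 2 = 620 remainder 0
620 ÷ 2 = 310 remainder 0
310 ÷ 2 = 155 remainder 0
155 ÷ 2 = 77 remainder 1
77 ÷ 2 = 38 remainder 1
38 ÷ 2 = 19 remainder 0
19 ÷ 2 = 9 remainder 1
9 ÷ 2 = 4 remainder 1
4 ÷ 2 = 2 remainder 0
2 ÷ 2 = 1 remainder 0
1 ÷ 2 = 0 remainder 1
Reading remainders bottom-up:
= 1001101100011110


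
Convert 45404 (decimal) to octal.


Divide by 8 repeatedly:
45404 ÷ 8 = 5675 remainder 4
5675 ÷ 8 = 709 remainder 3
709 ÷ 8 = 88 remainder 5
88 ÷ 8 = 11 remainder 0
11 ÷ 8 = 1 remainder 3
1 ÷ 8 = 0 remainder 1
Reading remainders bottom-up:
= 0o130534
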